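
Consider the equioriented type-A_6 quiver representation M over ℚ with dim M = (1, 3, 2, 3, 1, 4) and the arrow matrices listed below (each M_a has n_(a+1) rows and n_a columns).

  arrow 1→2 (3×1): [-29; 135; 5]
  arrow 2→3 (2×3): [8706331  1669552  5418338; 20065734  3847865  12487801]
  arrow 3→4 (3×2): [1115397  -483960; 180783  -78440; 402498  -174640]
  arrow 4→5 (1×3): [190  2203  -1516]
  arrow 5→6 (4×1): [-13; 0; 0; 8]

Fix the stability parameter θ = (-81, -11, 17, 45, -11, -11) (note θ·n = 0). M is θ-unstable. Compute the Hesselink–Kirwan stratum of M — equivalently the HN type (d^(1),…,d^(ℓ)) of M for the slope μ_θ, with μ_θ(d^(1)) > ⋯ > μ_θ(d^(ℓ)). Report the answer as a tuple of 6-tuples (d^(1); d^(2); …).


Interval decomposition of M: I[1,6], I[2,2], I[2,3], I[4,4]^2, I[6,6]^3.
HN type (ℓ=5): μ^(1)=45; μ^(2)=17; μ^(3)=10; μ^(4)=-11; μ^(5)=-81

((0, 0, 0, 2, 0, 0); (0, 0, 1, 0, 0, 0); (0, 0, 1, 1, 1, 1); (0, 3, 0, 0, 0, 3); (1, 0, 0, 0, 0, 0))


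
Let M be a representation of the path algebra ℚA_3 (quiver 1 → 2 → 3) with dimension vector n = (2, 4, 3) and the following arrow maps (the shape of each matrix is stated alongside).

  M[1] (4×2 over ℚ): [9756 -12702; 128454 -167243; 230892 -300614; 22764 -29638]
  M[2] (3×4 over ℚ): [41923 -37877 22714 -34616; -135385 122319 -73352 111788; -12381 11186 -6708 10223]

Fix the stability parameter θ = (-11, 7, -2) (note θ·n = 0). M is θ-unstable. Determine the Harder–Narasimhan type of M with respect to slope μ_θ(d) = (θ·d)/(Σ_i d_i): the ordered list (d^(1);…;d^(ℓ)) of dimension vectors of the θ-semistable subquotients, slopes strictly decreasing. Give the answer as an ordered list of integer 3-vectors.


Interval decomposition of M: I[1,1], I[1,3], I[2,2], I[2,3]^2.
HN type (ℓ=3): μ^(1)=7; μ^(2)=5/2; μ^(3)=-11

((0, 1, 0); (0, 3, 3); (2, 0, 0))


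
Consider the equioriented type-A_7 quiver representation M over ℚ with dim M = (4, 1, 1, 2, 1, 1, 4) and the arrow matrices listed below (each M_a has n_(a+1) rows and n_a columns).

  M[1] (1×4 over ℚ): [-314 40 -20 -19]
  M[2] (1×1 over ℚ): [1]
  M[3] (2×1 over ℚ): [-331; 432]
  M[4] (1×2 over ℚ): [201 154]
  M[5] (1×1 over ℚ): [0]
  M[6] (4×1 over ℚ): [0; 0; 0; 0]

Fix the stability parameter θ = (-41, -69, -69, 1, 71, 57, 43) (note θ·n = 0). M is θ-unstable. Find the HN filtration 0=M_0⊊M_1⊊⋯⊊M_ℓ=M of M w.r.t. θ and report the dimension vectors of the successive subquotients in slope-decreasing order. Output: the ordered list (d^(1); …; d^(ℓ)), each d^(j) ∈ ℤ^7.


Barcode: M ≅ I[1,1]^3, I[1,5], I[4,4], I[6,6], I[7,7]^4. HN layers by μ_θ (6 steps, strictly decreasing):
  μ^(1)=71; μ^(2)=57; μ^(3)=43; μ^(4)=1; μ^(5)=-41; μ^(6)=-179/3

((0, 0, 0, 0, 1, 0, 0); (0, 0, 0, 0, 0, 1, 0); (0, 0, 0, 0, 0, 0, 4); (0, 0, 0, 2, 0, 0, 0); (3, 0, 0, 0, 0, 0, 0); (1, 1, 1, 0, 0, 0, 0))


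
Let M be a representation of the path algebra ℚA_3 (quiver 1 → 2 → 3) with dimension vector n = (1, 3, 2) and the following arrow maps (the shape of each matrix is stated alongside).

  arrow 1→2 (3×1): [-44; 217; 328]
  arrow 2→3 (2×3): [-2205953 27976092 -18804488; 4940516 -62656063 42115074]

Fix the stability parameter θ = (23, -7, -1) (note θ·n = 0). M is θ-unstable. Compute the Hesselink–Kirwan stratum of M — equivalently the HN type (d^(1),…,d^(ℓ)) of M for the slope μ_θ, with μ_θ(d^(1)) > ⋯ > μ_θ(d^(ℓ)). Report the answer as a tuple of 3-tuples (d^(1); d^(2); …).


Via rank(M_{q-1}∘⋯∘M_p): M ≅ I[1,3], I[2,2], I[2,3].
μ_θ-semistable layers: μ^(1)=5; μ^(2)=-1; μ^(3)=-7

((1, 1, 1); (0, 0, 1); (0, 2, 0))


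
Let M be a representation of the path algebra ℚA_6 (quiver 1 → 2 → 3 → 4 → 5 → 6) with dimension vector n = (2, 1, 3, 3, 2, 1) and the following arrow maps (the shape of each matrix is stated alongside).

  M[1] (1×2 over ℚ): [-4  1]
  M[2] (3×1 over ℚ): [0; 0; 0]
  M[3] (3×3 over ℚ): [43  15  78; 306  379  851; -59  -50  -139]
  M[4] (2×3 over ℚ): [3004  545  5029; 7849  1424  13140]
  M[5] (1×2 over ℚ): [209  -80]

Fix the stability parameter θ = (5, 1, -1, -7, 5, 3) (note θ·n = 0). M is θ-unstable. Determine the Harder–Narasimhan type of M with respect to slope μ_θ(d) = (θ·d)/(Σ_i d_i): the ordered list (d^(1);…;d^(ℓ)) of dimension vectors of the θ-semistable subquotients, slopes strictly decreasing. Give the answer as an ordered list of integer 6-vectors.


Barcode: M ≅ I[1,1], I[1,2], I[3,3], I[3,5], I[3,6], I[4,4]. HN layers by μ_θ (6 steps, strictly decreasing):
  μ^(1)=5; μ^(2)=4; μ^(3)=3; μ^(4)=-1; μ^(5)=-4; μ^(6)=-7

((1, 0, 0, 0, 1, 0); (0, 0, 0, 0, 1, 1); (1, 1, 0, 0, 0, 0); (0, 0, 1, 0, 0, 0); (0, 0, 2, 2, 0, 0); (0, 0, 0, 1, 0, 0))


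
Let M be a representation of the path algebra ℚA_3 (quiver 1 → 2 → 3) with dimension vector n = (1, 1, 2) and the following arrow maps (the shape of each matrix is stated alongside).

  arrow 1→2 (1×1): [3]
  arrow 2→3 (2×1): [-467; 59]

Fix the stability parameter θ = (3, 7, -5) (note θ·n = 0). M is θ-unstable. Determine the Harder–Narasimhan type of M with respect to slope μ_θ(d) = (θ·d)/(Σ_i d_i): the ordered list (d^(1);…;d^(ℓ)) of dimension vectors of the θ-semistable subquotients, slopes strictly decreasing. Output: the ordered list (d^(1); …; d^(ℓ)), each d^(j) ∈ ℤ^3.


Via rank(M_{q-1}∘⋯∘M_p): M ≅ I[1,3], I[3,3].
μ_θ-semistable layers: μ^(1)=5/3; μ^(2)=-5

((1, 1, 1); (0, 0, 1))


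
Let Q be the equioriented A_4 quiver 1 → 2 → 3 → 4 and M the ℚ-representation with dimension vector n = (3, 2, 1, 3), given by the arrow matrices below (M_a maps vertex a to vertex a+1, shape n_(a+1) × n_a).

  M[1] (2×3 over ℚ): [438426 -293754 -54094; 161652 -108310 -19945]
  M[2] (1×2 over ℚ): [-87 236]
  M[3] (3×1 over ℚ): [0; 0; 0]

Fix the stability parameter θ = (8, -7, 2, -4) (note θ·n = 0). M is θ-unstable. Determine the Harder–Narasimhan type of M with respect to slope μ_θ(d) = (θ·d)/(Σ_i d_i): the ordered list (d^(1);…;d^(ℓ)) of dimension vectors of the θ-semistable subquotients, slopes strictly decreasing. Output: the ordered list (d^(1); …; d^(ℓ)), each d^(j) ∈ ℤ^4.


Via rank(M_{q-1}∘⋯∘M_p): M ≅ I[1,1], I[1,2], I[1,3], I[4,4]^3.
μ_θ-semistable layers: μ^(1)=8; μ^(2)=2; μ^(3)=1/2; μ^(4)=-4

((1, 0, 0, 0); (0, 0, 1, 0); (2, 2, 0, 0); (0, 0, 0, 3))


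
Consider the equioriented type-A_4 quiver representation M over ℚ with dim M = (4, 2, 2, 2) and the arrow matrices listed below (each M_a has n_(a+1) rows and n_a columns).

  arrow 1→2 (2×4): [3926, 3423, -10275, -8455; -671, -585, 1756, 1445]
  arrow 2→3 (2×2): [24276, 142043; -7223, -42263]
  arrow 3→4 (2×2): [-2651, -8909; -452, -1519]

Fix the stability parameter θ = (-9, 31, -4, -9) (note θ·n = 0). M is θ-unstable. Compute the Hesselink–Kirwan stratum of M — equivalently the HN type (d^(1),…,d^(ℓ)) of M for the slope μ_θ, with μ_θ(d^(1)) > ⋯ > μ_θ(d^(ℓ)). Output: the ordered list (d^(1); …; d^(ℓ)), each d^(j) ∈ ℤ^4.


Via rank(M_{q-1}∘⋯∘M_p): M ≅ I[1,1]^2, I[1,4]^2.
μ_θ-semistable layers: μ^(1)=6; μ^(2)=-9

((0, 2, 2, 2); (4, 0, 0, 0))


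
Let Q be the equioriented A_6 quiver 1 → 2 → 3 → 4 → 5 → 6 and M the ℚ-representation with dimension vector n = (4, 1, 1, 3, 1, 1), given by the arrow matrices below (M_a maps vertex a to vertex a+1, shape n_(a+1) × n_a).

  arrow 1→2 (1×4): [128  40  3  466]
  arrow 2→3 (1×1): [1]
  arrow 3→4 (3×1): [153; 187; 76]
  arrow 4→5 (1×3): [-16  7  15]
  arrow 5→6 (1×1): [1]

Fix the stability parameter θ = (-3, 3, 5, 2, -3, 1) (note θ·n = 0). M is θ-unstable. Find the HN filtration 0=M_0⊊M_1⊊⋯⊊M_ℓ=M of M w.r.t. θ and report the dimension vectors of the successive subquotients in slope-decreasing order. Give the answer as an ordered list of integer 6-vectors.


Barcode: M ≅ I[1,1]^3, I[1,6], I[4,4]^2. HN layers by μ_θ (3 steps, strictly decreasing):
  μ^(1)=2; μ^(2)=8/5; μ^(3)=-3

((0, 0, 0, 2, 0, 0); (0, 1, 1, 1, 1, 1); (4, 0, 0, 0, 0, 0))


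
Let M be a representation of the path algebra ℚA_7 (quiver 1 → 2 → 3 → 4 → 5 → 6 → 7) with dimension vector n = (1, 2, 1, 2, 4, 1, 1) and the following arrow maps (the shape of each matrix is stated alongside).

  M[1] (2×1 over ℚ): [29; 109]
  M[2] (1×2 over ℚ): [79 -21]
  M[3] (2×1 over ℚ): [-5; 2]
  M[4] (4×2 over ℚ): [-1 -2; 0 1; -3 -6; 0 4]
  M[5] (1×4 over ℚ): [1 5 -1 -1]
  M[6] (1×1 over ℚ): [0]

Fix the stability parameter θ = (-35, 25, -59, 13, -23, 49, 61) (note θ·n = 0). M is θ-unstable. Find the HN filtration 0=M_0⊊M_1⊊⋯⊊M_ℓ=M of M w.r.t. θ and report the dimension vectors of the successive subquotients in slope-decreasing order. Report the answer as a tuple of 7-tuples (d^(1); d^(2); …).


Barcode: M ≅ I[1,5], I[2,2], I[4,6], I[5,5]^2, I[7,7]. HN layers by μ_θ (7 steps, strictly decreasing):
  μ^(1)=61; μ^(2)=49; μ^(3)=25; μ^(4)=-5; μ^(5)=-17; μ^(6)=-23; μ^(7)=-35

((0, 0, 0, 0, 0, 0, 1); (0, 0, 0, 0, 0, 1, 0); (0, 1, 0, 0, 0, 0, 0); (0, 0, 0, 2, 2, 0, 0); (0, 1, 1, 0, 0, 0, 0); (0, 0, 0, 0, 2, 0, 0); (1, 0, 0, 0, 0, 0, 0))


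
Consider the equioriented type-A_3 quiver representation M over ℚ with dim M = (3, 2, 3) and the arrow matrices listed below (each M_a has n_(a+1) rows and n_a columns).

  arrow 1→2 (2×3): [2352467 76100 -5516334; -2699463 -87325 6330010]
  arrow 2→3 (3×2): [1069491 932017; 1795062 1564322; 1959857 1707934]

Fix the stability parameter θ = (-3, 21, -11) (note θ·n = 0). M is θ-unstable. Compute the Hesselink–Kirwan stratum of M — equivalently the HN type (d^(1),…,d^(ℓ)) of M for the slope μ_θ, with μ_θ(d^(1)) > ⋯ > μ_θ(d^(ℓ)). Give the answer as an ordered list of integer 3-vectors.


Via rank(M_{q-1}∘⋯∘M_p): M ≅ I[1,1], I[1,3]^2, I[3,3].
μ_θ-semistable layers: μ^(1)=5; μ^(2)=-3; μ^(3)=-11

((0, 2, 2); (3, 0, 0); (0, 0, 1))


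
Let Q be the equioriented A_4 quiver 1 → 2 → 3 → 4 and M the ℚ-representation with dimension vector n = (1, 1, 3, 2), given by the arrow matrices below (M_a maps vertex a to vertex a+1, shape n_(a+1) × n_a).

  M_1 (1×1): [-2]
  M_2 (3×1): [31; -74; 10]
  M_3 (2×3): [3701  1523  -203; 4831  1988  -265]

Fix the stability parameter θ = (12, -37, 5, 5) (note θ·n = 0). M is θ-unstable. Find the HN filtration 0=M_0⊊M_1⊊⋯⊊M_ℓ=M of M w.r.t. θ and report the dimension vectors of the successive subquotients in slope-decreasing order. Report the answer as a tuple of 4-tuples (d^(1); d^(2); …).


Barcode: M ≅ I[1,4], I[3,3], I[3,4]. HN layers by μ_θ (2 steps, strictly decreasing):
  μ^(1)=5; μ^(2)=-25/2

((0, 0, 3, 2); (1, 1, 0, 0))


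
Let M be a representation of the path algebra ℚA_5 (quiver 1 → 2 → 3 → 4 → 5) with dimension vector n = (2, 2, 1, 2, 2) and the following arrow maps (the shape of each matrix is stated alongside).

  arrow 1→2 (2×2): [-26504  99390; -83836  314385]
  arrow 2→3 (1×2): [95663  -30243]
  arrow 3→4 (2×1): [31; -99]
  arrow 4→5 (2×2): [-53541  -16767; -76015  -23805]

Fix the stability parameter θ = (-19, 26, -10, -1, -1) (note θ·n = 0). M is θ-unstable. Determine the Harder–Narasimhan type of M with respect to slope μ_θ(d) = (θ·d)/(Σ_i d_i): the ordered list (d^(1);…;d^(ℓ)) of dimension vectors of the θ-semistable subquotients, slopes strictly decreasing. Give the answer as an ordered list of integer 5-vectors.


Barcode: M ≅ I[1,1], I[1,5], I[2,2], I[4,4], I[5,5]. HN layers by μ_θ (4 steps, strictly decreasing):
  μ^(1)=26; μ^(2)=7/2; μ^(3)=-1; μ^(4)=-19

((0, 1, 0, 0, 0); (0, 1, 1, 1, 1); (0, 0, 0, 1, 1); (2, 0, 0, 0, 0))


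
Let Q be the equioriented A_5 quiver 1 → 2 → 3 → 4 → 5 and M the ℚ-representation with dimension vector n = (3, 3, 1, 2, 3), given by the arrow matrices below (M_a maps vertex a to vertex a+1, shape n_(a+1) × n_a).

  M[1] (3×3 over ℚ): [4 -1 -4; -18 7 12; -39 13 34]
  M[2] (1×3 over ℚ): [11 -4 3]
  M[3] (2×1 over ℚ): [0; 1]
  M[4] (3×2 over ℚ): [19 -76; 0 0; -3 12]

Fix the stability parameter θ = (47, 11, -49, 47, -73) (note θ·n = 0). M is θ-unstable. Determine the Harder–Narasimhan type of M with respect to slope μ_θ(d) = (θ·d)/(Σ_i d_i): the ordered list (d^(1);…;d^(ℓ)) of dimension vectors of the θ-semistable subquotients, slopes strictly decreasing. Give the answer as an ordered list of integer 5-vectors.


Via rank(M_{q-1}∘⋯∘M_p): M ≅ I[1,2]^2, I[1,5], I[4,4], I[5,5]^2.
μ_θ-semistable layers: μ^(1)=47; μ^(2)=29; μ^(3)=-17/5; μ^(4)=-73

((0, 0, 0, 1, 0); (2, 2, 0, 0, 0); (1, 1, 1, 1, 1); (0, 0, 0, 0, 2))


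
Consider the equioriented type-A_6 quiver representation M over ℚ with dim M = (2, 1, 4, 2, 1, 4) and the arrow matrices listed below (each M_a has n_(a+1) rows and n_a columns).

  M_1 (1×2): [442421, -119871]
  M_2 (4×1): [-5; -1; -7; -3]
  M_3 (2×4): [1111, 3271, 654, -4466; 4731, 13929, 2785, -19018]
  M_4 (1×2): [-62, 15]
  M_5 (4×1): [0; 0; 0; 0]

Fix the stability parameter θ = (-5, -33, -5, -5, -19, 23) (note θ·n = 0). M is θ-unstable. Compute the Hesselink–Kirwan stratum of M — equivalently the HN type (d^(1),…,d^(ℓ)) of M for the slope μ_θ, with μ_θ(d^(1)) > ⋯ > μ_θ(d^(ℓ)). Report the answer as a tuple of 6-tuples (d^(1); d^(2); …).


Via rank(M_{q-1}∘⋯∘M_p): M ≅ I[1,1], I[1,5], I[3,3]^2, I[3,4], I[6,6]^4.
μ_θ-semistable layers: μ^(1)=23; μ^(2)=-5; μ^(3)=-29/3; μ^(4)=-19

((0, 0, 0, 0, 0, 4); (1, 0, 3, 1, 0, 0); (0, 0, 1, 1, 1, 0); (1, 1, 0, 0, 0, 0))


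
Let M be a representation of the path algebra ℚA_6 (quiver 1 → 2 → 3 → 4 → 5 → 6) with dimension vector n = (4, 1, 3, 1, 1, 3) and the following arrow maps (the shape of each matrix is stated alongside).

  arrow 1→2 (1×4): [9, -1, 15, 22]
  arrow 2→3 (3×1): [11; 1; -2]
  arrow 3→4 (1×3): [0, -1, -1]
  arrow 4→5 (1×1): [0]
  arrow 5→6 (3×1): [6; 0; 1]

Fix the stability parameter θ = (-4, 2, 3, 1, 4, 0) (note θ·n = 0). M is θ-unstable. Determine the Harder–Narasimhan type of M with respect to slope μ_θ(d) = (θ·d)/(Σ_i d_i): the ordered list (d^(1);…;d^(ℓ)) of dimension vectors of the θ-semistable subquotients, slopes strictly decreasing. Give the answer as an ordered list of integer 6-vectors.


Interval decomposition of M: I[1,1]^3, I[1,4], I[3,3]^2, I[5,6], I[6,6]^2.
HN type (ℓ=4): μ^(1)=3; μ^(2)=2; μ^(3)=0; μ^(4)=-4

((0, 0, 2, 0, 0, 0); (0, 1, 1, 1, 1, 1); (0, 0, 0, 0, 0, 2); (4, 0, 0, 0, 0, 0))


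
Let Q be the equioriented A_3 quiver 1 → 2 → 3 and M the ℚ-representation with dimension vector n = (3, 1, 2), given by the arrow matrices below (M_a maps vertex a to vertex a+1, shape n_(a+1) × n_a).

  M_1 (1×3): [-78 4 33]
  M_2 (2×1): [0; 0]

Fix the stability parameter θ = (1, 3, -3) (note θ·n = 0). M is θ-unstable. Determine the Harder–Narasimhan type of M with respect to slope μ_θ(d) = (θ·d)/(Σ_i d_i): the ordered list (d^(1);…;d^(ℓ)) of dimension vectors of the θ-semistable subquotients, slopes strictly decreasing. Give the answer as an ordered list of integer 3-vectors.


Interval decomposition of M: I[1,1]^2, I[1,2], I[3,3]^2.
HN type (ℓ=3): μ^(1)=3; μ^(2)=1; μ^(3)=-3

((0, 1, 0); (3, 0, 0); (0, 0, 2))


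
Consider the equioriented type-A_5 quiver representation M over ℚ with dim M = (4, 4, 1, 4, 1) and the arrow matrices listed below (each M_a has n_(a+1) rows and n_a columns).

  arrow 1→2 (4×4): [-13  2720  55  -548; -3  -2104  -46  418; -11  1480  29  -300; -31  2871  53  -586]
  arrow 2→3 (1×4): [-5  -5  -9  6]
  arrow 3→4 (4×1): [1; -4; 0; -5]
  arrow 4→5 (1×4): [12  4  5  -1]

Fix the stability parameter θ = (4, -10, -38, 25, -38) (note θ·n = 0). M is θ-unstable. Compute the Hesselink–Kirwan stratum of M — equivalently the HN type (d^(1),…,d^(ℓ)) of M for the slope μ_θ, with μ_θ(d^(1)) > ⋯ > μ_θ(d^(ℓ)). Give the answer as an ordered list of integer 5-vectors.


Interval decomposition of M: I[1,2]^3, I[1,5], I[4,4]^3.
HN type (ℓ=4): μ^(1)=25; μ^(2)=-3; μ^(3)=-13/2; μ^(4)=-44/3

((0, 0, 0, 3, 0); (3, 3, 0, 0, 0); (0, 0, 0, 1, 1); (1, 1, 1, 0, 0))


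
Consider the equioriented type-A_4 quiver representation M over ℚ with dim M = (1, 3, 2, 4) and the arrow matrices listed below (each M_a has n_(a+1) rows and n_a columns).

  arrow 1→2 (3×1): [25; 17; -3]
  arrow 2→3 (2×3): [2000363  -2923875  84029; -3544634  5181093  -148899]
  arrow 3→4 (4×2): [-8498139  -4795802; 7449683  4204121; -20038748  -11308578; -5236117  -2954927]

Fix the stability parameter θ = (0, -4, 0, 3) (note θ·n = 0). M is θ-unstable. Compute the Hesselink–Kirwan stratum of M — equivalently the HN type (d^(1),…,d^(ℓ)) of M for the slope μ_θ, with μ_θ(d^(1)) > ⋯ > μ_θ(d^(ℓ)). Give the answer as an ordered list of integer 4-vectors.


Barcode: M ≅ I[1,4], I[2,2], I[2,4], I[4,4]^2. HN layers by μ_θ (4 steps, strictly decreasing):
  μ^(1)=3; μ^(2)=0; μ^(3)=-2; μ^(4)=-4

((0, 0, 0, 4); (0, 0, 2, 0); (1, 1, 0, 0); (0, 2, 0, 0))


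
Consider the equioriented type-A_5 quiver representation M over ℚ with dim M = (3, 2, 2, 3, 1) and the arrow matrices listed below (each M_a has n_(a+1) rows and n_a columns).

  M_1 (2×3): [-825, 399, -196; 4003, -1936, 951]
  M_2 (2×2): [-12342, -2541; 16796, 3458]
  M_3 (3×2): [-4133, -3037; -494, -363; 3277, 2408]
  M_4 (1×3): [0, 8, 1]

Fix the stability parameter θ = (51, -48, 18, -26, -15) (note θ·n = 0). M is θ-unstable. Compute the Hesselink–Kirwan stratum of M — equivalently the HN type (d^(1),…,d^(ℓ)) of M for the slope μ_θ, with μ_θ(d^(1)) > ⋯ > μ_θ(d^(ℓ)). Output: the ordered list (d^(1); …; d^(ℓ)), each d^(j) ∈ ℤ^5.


Via rank(M_{q-1}∘⋯∘M_p): M ≅ I[1,1], I[1,2], I[1,5], I[3,4], I[4,4].
μ_θ-semistable layers: μ^(1)=51; μ^(2)=3/2; μ^(3)=-4; μ^(4)=-26

((1, 0, 0, 0, 0); (1, 1, 0, 0, 0); (1, 1, 2, 2, 1); (0, 0, 0, 1, 0))


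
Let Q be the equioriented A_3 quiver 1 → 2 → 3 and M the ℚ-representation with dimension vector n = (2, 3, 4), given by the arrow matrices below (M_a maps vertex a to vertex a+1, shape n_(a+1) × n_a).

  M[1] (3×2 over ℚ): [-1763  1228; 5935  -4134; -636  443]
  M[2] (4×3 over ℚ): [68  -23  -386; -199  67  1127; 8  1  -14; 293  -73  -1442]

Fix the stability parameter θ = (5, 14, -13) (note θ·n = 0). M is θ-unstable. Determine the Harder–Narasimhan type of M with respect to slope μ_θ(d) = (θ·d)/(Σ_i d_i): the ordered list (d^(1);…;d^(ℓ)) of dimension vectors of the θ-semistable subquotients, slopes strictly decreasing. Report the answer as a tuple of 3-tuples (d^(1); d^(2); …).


Barcode: M ≅ I[1,3]^2, I[2,3], I[3,3]. HN layers by μ_θ (3 steps, strictly decreasing):
  μ^(1)=2; μ^(2)=1/2; μ^(3)=-13

((2, 2, 2); (0, 1, 1); (0, 0, 1))


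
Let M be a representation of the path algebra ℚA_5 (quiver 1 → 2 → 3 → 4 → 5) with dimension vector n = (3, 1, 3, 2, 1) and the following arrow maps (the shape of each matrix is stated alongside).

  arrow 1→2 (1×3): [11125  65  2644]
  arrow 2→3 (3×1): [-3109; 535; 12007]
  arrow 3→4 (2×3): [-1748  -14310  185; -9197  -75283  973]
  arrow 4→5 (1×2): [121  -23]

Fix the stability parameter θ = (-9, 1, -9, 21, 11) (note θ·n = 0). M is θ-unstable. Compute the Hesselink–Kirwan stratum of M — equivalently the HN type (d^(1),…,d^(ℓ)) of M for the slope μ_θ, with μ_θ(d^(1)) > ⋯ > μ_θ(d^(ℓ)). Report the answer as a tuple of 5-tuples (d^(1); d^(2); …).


Barcode: M ≅ I[1,1]^2, I[1,4], I[3,3], I[3,5]. HN layers by μ_θ (4 steps, strictly decreasing):
  μ^(1)=21; μ^(2)=16; μ^(3)=-4; μ^(4)=-9

((0, 0, 0, 1, 0); (0, 0, 0, 1, 1); (0, 1, 1, 0, 0); (3, 0, 2, 0, 0))


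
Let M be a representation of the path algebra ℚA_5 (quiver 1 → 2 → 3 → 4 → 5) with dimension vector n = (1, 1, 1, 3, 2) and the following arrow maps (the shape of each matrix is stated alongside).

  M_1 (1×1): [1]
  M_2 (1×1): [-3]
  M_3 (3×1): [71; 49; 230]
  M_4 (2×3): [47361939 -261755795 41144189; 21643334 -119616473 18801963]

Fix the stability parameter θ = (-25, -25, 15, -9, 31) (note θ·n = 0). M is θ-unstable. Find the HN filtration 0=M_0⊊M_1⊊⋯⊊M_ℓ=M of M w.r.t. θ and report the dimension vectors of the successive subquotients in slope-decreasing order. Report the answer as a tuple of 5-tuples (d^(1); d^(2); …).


Via rank(M_{q-1}∘⋯∘M_p): M ≅ I[1,5], I[4,4], I[4,5].
μ_θ-semistable layers: μ^(1)=31; μ^(2)=3; μ^(3)=-9; μ^(4)=-25

((0, 0, 0, 0, 2); (0, 0, 1, 1, 0); (0, 0, 0, 2, 0); (1, 1, 0, 0, 0))


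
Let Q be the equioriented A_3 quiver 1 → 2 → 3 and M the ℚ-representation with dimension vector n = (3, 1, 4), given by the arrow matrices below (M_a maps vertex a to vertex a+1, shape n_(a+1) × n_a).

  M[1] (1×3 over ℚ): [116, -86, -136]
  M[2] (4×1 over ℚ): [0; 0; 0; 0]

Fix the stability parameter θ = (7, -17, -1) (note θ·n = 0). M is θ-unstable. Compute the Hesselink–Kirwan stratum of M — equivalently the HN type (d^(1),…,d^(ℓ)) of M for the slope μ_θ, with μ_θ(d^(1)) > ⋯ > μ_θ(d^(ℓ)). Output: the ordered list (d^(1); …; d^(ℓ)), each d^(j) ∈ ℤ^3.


Barcode: M ≅ I[1,1]^2, I[1,2], I[3,3]^4. HN layers by μ_θ (3 steps, strictly decreasing):
  μ^(1)=7; μ^(2)=-1; μ^(3)=-5

((2, 0, 0); (0, 0, 4); (1, 1, 0))


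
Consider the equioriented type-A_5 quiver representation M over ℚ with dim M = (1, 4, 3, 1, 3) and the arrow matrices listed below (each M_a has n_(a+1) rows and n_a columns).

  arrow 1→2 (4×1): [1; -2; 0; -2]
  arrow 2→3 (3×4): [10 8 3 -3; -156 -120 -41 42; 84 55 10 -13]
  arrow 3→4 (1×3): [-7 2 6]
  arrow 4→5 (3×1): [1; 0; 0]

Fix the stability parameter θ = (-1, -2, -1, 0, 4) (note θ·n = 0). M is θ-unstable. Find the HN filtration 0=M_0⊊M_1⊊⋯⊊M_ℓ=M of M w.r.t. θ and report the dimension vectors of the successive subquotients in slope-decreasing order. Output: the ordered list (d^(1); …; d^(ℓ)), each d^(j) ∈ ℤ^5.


Barcode: M ≅ I[1,2], I[2,3]^2, I[2,5], I[5,5]^2. HN layers by μ_θ (5 steps, strictly decreasing):
  μ^(1)=4; μ^(2)=0; μ^(3)=-1; μ^(4)=-3/2; μ^(5)=-2

((0, 0, 0, 0, 3); (0, 0, 0, 1, 0); (0, 0, 3, 0, 0); (1, 1, 0, 0, 0); (0, 3, 0, 0, 0))


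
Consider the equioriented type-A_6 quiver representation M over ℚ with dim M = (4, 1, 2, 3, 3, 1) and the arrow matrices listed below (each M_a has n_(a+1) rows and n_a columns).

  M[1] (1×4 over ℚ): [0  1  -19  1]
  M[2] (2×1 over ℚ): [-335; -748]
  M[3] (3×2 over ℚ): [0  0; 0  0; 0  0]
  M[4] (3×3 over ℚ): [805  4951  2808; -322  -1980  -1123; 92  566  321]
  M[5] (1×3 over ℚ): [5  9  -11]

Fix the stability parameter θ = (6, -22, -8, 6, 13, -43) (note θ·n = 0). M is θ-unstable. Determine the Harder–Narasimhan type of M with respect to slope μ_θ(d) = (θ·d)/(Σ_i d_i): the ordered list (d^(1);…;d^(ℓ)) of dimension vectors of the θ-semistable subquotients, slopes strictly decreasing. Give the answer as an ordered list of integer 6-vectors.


Via rank(M_{q-1}∘⋯∘M_p): M ≅ I[1,1]^3, I[1,3], I[3,3], I[4,4], I[4,5], I[4,6], I[5,5].
μ_θ-semistable layers: μ^(1)=13; μ^(2)=6; μ^(3)=-8

((0, 0, 0, 0, 2, 0); (3, 0, 0, 2, 0, 0); (1, 1, 2, 1, 1, 1))


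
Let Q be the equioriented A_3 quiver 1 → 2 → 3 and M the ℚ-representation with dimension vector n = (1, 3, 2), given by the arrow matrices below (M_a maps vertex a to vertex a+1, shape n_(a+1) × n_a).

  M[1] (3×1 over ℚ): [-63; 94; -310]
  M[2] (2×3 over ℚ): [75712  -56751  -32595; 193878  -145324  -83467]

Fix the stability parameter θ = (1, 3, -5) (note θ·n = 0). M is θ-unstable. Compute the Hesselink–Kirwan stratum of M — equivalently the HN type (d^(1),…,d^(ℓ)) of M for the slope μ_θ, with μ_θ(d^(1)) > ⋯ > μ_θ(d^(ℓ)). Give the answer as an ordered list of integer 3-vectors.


Via rank(M_{q-1}∘⋯∘M_p): M ≅ I[1,2], I[2,3]^2.
μ_θ-semistable layers: μ^(1)=3; μ^(2)=1; μ^(3)=-1

((0, 1, 0); (1, 0, 0); (0, 2, 2))


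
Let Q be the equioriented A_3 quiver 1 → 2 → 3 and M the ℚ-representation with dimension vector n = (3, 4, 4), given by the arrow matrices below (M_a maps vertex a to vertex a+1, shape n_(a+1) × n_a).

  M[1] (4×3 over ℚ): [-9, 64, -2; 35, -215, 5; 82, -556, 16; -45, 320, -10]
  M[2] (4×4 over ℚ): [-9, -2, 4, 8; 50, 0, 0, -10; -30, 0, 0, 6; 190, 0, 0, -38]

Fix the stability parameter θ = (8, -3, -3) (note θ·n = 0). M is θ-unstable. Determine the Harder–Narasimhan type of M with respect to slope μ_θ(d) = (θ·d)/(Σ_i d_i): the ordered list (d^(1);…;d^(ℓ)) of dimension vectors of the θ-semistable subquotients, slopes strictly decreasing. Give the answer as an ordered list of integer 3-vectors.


Interval decomposition of M: I[1,1], I[1,2], I[1,3], I[2,2], I[2,3], I[3,3]^2.
HN type (ℓ=4): μ^(1)=8; μ^(2)=5/2; μ^(3)=2/3; μ^(4)=-3

((1, 0, 0); (1, 1, 0); (1, 1, 1); (0, 2, 3))


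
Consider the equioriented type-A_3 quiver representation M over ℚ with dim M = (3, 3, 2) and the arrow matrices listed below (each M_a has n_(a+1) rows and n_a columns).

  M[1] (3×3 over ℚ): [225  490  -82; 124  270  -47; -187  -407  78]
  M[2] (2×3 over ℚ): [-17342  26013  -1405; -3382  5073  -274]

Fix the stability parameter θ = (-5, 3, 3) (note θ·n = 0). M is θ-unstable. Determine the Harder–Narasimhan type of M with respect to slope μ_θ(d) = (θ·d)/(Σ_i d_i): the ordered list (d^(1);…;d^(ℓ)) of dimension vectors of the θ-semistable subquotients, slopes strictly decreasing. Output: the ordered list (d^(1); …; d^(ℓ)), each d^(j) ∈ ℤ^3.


Via rank(M_{q-1}∘⋯∘M_p): M ≅ I[1,2], I[1,3]^2.
μ_θ-semistable layers: μ^(1)=3; μ^(2)=-5

((0, 3, 2); (3, 0, 0))


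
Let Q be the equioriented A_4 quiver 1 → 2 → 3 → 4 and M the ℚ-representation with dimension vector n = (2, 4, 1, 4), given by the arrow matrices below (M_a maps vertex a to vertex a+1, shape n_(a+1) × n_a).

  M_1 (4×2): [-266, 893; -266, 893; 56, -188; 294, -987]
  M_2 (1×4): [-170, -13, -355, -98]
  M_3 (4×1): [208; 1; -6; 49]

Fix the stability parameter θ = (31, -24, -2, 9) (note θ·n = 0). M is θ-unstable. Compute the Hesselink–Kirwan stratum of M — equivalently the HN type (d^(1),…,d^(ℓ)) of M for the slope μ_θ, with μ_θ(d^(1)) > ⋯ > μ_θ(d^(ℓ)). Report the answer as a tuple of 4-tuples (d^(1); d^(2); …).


Barcode: M ≅ I[1,1], I[1,4], I[2,2]^3, I[4,4]^3. HN layers by μ_θ (4 steps, strictly decreasing):
  μ^(1)=31; μ^(2)=9; μ^(3)=5/3; μ^(4)=-24

((1, 0, 0, 0); (0, 0, 0, 4); (1, 1, 1, 0); (0, 3, 0, 0))


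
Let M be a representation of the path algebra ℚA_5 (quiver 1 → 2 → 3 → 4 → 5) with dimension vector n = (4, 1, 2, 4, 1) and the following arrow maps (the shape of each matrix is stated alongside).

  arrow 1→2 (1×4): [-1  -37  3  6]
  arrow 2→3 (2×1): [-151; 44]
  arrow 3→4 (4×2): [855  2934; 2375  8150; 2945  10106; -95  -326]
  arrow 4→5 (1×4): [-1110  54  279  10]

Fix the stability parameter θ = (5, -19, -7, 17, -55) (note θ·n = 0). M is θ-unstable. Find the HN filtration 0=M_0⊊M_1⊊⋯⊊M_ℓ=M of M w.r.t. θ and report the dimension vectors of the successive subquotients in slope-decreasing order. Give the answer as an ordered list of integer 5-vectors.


Via rank(M_{q-1}∘⋯∘M_p): M ≅ I[1,1]^3, I[1,5], I[3,3], I[4,4]^3.
μ_θ-semistable layers: μ^(1)=17; μ^(2)=5; μ^(3)=-7; μ^(4)=-59/5

((0, 0, 0, 3, 0); (3, 0, 0, 0, 0); (0, 0, 1, 0, 0); (1, 1, 1, 1, 1))


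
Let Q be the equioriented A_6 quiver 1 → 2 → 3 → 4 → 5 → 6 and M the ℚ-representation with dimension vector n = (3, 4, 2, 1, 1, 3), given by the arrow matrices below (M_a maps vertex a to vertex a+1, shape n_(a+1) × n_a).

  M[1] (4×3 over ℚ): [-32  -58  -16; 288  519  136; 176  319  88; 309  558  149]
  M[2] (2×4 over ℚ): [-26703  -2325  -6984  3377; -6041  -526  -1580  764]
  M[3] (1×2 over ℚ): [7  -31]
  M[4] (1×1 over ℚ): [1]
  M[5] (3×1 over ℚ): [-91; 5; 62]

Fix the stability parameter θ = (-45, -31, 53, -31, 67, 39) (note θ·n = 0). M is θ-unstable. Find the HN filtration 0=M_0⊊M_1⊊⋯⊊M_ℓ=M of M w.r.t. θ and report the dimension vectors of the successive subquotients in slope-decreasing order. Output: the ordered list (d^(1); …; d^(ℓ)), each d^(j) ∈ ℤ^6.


Interval decomposition of M: I[1,1], I[1,2], I[1,6], I[2,2], I[2,3], I[6,6]^2.
HN type (ℓ=5): μ^(1)=53; μ^(2)=39; μ^(3)=11; μ^(4)=-31; μ^(5)=-45

((0, 0, 1, 0, 1, 1); (0, 0, 0, 0, 0, 2); (0, 0, 1, 1, 0, 0); (0, 4, 0, 0, 0, 0); (3, 0, 0, 0, 0, 0))


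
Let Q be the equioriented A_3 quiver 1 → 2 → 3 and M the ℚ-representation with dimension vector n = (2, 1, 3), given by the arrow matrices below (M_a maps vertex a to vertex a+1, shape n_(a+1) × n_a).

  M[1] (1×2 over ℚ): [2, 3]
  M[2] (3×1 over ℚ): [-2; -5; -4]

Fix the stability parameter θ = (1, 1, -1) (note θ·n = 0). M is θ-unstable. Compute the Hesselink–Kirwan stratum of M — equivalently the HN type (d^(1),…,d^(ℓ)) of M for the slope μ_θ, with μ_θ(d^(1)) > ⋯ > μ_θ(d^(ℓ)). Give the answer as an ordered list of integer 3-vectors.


Via rank(M_{q-1}∘⋯∘M_p): M ≅ I[1,1], I[1,3], I[3,3]^2.
μ_θ-semistable layers: μ^(1)=1; μ^(2)=1/3; μ^(3)=-1

((1, 0, 0); (1, 1, 1); (0, 0, 2))


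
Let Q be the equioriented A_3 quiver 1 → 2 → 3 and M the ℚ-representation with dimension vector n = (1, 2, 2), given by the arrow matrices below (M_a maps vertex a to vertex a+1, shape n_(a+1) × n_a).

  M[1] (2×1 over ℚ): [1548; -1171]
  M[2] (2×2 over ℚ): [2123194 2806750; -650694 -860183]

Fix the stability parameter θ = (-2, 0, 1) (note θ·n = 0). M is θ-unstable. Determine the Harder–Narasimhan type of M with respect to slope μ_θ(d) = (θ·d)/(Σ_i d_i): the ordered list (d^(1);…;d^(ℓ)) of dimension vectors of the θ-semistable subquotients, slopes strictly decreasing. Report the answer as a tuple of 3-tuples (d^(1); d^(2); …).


Barcode: M ≅ I[1,3], I[2,3]. HN layers by μ_θ (3 steps, strictly decreasing):
  μ^(1)=1; μ^(2)=0; μ^(3)=-2

((0, 0, 2); (0, 2, 0); (1, 0, 0))


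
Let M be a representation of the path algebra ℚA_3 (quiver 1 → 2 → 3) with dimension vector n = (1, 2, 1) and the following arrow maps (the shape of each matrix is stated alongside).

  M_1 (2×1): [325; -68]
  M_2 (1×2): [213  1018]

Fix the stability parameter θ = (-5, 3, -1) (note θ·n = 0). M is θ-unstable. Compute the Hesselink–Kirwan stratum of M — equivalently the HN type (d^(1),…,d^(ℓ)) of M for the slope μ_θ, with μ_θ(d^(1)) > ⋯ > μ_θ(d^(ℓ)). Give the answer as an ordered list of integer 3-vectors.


Barcode: M ≅ I[1,3], I[2,2]. HN layers by μ_θ (3 steps, strictly decreasing):
  μ^(1)=3; μ^(2)=1; μ^(3)=-5

((0, 1, 0); (0, 1, 1); (1, 0, 0))


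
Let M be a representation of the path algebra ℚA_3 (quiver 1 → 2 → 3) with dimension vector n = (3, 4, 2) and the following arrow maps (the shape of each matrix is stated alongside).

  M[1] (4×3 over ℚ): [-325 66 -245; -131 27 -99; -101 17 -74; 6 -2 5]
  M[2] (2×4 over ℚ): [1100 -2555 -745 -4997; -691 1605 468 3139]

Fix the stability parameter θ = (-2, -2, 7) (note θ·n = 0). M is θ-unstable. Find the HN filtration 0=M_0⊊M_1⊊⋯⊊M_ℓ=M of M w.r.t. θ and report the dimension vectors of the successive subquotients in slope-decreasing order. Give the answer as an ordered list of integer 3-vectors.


Barcode: M ≅ I[1,2], I[1,3]^2, I[2,2]. HN layers by μ_θ (2 steps, strictly decreasing):
  μ^(1)=7; μ^(2)=-2

((0, 0, 2); (3, 4, 0))


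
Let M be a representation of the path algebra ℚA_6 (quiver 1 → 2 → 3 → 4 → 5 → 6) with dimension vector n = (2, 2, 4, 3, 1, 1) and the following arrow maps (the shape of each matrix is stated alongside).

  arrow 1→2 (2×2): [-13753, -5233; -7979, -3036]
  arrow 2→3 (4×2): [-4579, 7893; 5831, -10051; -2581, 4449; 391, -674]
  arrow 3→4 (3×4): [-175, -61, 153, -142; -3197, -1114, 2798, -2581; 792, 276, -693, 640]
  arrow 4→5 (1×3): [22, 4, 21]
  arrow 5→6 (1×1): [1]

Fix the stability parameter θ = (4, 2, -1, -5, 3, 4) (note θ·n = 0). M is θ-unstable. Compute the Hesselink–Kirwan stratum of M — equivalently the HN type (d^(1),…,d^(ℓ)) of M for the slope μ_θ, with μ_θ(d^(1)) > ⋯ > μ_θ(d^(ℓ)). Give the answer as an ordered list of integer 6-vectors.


Interval decomposition of M: I[1,4], I[1,6], I[3,3], I[3,4].
HN type (ℓ=5): μ^(1)=4; μ^(2)=3; μ^(3)=0; μ^(4)=-1; μ^(5)=-3

((0, 0, 0, 0, 0, 1); (0, 0, 0, 0, 1, 0); (2, 2, 2, 2, 0, 0); (0, 0, 1, 0, 0, 0); (0, 0, 1, 1, 0, 0))


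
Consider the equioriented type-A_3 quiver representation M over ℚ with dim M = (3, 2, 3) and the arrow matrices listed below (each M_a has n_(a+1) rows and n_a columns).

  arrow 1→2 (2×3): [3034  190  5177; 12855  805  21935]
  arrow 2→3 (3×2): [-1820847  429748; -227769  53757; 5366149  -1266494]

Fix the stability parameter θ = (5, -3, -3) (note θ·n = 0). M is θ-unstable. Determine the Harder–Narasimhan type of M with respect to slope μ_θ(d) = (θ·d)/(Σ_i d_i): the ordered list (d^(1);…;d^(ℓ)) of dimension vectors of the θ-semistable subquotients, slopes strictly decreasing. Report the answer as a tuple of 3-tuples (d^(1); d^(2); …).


Via rank(M_{q-1}∘⋯∘M_p): M ≅ I[1,1], I[1,3]^2, I[3,3].
μ_θ-semistable layers: μ^(1)=5; μ^(2)=-1/3; μ^(3)=-3

((1, 0, 0); (2, 2, 2); (0, 0, 1))


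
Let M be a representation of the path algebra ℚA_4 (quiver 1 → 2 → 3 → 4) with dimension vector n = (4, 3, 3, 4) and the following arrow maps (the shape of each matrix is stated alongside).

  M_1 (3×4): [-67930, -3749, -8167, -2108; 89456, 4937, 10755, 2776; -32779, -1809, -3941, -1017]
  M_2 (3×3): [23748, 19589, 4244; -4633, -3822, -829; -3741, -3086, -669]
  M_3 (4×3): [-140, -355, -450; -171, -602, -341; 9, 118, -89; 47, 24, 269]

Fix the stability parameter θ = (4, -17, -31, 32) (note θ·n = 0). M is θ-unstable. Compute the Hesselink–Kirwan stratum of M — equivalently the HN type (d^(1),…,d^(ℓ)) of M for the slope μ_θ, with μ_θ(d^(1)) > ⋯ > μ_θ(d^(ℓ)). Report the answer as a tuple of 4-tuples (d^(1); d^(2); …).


Via rank(M_{q-1}∘⋯∘M_p): M ≅ I[1,1], I[1,3], I[1,4]^2, I[4,4]^2.
μ_θ-semistable layers: μ^(1)=32; μ^(2)=4; μ^(3)=-44/3

((0, 0, 0, 4); (1, 0, 0, 0); (3, 3, 3, 0))


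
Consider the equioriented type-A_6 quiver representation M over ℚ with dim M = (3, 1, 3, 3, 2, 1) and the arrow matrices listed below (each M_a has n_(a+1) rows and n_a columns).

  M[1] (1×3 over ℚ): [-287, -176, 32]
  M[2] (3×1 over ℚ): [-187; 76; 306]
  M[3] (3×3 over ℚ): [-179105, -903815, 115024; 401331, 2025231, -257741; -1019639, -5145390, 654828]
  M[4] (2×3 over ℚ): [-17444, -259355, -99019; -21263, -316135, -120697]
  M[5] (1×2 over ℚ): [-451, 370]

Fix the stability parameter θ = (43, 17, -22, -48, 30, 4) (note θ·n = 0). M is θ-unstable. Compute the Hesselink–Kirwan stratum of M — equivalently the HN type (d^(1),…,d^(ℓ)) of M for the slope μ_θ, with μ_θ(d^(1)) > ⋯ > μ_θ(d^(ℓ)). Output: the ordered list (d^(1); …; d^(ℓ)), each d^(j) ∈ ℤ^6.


Barcode: M ≅ I[1,1]^2, I[1,5], I[3,4], I[3,6]. HN layers by μ_θ (5 steps, strictly decreasing):
  μ^(1)=43; μ^(2)=30; μ^(3)=17; μ^(4)=-5/2; μ^(5)=-35

((2, 0, 0, 0, 0, 0); (0, 0, 0, 0, 1, 0); (0, 0, 0, 0, 1, 1); (1, 1, 1, 1, 0, 0); (0, 0, 2, 2, 0, 0))


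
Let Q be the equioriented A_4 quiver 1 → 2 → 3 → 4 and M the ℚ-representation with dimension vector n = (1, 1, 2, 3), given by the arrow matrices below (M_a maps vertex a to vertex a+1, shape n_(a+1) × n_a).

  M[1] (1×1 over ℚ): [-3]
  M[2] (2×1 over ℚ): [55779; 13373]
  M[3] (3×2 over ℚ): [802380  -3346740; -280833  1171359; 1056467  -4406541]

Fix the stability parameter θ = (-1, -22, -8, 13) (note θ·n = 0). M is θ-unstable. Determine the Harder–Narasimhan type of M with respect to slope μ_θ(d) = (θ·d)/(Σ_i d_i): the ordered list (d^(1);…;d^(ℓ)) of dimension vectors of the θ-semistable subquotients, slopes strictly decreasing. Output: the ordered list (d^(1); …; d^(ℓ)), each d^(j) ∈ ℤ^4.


Interval decomposition of M: I[1,3], I[3,4], I[4,4]^2.
HN type (ℓ=3): μ^(1)=13; μ^(2)=-8; μ^(3)=-23/2

((0, 0, 0, 3); (0, 0, 2, 0); (1, 1, 0, 0))


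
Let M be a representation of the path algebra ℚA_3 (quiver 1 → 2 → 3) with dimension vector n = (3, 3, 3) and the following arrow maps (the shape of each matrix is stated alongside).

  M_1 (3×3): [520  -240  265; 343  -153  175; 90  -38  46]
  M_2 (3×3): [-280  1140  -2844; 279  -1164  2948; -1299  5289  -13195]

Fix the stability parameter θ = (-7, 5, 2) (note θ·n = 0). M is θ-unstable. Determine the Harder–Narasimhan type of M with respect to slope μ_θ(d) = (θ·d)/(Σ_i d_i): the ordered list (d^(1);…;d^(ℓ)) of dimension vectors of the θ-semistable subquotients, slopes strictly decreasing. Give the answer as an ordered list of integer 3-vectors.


Interval decomposition of M: I[1,1], I[1,3]^2, I[2,2], I[3,3].
HN type (ℓ=4): μ^(1)=5; μ^(2)=7/2; μ^(3)=2; μ^(4)=-7

((0, 1, 0); (0, 2, 2); (0, 0, 1); (3, 0, 0))


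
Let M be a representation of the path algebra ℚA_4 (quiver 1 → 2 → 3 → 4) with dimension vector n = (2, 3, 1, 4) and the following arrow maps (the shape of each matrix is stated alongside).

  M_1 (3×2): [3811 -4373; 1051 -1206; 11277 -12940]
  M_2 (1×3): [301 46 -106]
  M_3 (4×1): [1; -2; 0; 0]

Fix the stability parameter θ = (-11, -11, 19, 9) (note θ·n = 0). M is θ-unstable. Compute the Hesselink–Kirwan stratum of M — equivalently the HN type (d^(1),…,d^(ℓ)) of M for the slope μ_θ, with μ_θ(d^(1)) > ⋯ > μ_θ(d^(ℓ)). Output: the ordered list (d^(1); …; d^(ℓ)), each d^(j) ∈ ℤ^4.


Interval decomposition of M: I[1,2], I[1,4], I[2,2], I[4,4]^3.
HN type (ℓ=3): μ^(1)=14; μ^(2)=9; μ^(3)=-11

((0, 0, 1, 1); (0, 0, 0, 3); (2, 3, 0, 0))


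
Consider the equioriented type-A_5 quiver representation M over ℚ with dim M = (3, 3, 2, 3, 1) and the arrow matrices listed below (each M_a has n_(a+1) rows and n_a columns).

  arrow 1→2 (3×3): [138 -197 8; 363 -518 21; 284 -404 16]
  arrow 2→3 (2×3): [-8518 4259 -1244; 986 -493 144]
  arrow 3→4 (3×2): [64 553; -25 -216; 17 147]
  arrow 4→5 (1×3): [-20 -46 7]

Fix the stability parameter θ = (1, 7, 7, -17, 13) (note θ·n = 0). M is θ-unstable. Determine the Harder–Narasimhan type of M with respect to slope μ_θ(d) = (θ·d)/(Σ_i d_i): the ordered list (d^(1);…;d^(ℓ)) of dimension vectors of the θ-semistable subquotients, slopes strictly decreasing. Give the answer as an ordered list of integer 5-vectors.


Barcode: M ≅ I[1,2], I[1,4], I[1,5], I[4,4]. HN layers by μ_θ (5 steps, strictly decreasing):
  μ^(1)=13; μ^(2)=7; μ^(3)=1; μ^(4)=-1/2; μ^(5)=-17

((0, 0, 0, 0, 1); (0, 1, 0, 0, 0); (1, 0, 0, 0, 0); (2, 2, 2, 2, 0); (0, 0, 0, 1, 0))


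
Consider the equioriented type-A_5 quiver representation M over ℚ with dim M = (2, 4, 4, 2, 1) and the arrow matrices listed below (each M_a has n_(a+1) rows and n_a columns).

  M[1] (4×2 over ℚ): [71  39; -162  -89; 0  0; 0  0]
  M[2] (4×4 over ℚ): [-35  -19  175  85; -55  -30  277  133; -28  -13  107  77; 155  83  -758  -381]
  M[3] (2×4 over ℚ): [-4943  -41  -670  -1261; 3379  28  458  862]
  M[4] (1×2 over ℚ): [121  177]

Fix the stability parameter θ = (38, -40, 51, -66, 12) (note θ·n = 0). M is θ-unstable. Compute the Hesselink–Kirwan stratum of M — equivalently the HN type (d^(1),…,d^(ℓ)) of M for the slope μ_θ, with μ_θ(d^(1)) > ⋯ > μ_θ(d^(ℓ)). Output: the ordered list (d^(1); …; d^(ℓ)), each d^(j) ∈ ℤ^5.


Via rank(M_{q-1}∘⋯∘M_p): M ≅ I[1,4], I[1,5], I[2,3]^2.
μ_θ-semistable layers: μ^(1)=51; μ^(2)=12; μ^(3)=-17/4; μ^(4)=-40

((0, 0, 2, 0, 0); (0, 0, 0, 0, 1); (2, 2, 2, 2, 0); (0, 2, 0, 0, 0))
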